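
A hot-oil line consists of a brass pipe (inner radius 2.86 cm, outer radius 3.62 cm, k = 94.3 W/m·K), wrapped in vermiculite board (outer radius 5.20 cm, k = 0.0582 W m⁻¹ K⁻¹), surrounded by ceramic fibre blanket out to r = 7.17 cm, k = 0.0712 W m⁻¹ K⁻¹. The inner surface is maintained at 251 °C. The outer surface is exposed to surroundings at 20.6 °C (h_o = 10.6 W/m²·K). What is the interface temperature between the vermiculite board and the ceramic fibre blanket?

T = 132 °C

Treat each layer as a resistance in series:
  R'_brass = ln(0.0362/0.0286)/(2πk) = 0.2357/(2π·94.3) = 3.977×10^-4 m·K/W
  R'_vermiculite board = ln(0.0520/0.0362)/(2πk) = 0.3622/(2π·0.0582) = 0.9904 m·K/W
  R'_ceramic fibre blanket = ln(0.0717/0.0520)/(2πk) = 0.3212/(2π·0.0712) = 0.7181 m·K/W
  R'_conv,out = 1/(2πr h) = 1/(2π·0.0717·10.6) = 0.2094 m·K/W
ΣR = 3.977×10^-4 + 0.9904 + 0.7181 + 0.2094 = 1.918 m·K/W
Q' = ΔT/ΣR = (251 °C − 20.6 °C)/1.918 = 120.1 W/m
From the inner boundary to the vermiculite board/ceramic fibre blanket interface, ΣR_partial = 0.9908 m·K/W.
T_interface = T_in − Q'·ΣR_partial = 251 °C − (120.1)(0.9908) = 132 °C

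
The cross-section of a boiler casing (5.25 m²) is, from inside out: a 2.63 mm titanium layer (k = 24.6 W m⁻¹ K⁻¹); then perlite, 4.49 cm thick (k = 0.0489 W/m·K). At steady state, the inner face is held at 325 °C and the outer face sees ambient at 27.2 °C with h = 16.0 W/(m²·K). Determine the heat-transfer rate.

Series thermal resistances, inner to outer:
  R_titanium = L/(kA) = 0.00263/(24.6·5.25) = 2.036×10^-5 K/W
  R_perlite = L/(kA) = 0.0449/(0.0489·5.25) = 0.1749 K/W
  R_conv,out = 1/(hA) = 1/(16.0·5.25) = 0.01190 K/W
ΣR = 2.036×10^-5 + 0.1749 + 0.01190 = 0.1868 K/W
Q = ΔT/ΣR = (325 °C − 27.2 °C)/0.1868 = 1590 W

Q = 1590 W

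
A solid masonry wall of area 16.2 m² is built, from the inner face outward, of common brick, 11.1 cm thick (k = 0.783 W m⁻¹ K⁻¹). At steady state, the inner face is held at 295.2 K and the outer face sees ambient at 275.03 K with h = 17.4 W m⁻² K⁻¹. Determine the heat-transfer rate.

Series thermal resistances, inner to outer:
  R_common brick = L/(kA) = 0.111/(0.783·16.2) = 0.008751 K/W
  R_conv,out = 1/(hA) = 1/(17.4·16.2) = 0.003548 K/W
ΣR = 0.008751 + 0.003548 = 0.01230 K/W
Q = ΔT/ΣR = (295.2 K − 275.03 K)/0.01230 = 1640 W

Q = 1640 W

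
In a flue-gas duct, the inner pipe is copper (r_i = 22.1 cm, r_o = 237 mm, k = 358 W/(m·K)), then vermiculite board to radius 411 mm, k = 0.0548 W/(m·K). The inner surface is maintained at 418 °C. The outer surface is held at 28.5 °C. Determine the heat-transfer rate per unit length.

Q' = 244 W/m

Series thermal resistances, inner to outer:
  R'_copper = ln(0.237/0.221)/(2πk) = 0.06990/(2π·358) = 3.107×10^-5 m·K/W
  R'_vermiculite board = ln(0.411/0.237)/(2πk) = 0.5505/(2π·0.0548) = 1.599 m·K/W
ΣR = 3.107×10^-5 + 1.599 = 1.599 m·K/W
Q' = ΔT/ΣR = (418 °C − 28.5 °C)/1.599 = 244 W/m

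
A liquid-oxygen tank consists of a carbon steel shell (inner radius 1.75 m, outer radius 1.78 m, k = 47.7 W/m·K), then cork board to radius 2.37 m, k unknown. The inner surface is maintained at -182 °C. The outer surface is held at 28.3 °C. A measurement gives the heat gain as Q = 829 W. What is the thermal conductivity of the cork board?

k = 0.0439 W/m·K

ΣR = ΔT/Q = |-182 − 28.3|/829 = 0.2537 K/W
Known resistances:
  R_carbon steel = (1/1.75 − 1/1.78)/(4πk) = 0.009631/(4π·47.7) = 1.607×10^-5 K/W
R_cork board = ΣR − ΣR_known = 0.2537 − 1.607×10^-5 = 0.2537 K/W
(1/r₁−1/r₂)/(4πk) = 0.2537 ⇒ k = 0.1399/(4π·0.2537) = 0.0439 W/m·K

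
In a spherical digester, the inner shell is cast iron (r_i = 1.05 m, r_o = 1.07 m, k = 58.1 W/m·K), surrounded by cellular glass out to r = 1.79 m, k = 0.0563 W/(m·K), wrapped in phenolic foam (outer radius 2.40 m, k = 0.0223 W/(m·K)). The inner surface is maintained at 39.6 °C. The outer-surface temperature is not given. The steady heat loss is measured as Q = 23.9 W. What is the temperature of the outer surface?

T_out = 14.8 °C

Sum the resistances:
  R_cast iron = (1/1.05 − 1/1.07)/(4πk) = 0.01780/(4π·58.1) = 2.438×10^-5 K/W
  R_cellular glass = (1/1.07 − 1/1.79)/(4πk) = 0.3759/(4π·0.0563) = 0.5313 K/W
  R_phenolic foam = (1/1.79 − 1/2.40)/(4πk) = 0.1420/(4π·0.0223) = 0.5067 K/W
ΣR = 1.038 K/W
ΔT = Q·ΣR = 23.9 × 1.038 = 24.81 K
Heat flows outward, so T_out = T_in − ΔT = 39.6 − 24.81 = 14.8 °C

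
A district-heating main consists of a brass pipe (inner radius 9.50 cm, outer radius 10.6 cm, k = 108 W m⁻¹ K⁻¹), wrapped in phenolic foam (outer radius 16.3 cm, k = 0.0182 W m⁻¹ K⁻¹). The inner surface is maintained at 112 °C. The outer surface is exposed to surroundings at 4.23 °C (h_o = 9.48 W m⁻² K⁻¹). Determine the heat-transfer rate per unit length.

Q' = 27.9 W/m

Treat each layer as a resistance in series:
  R'_brass = ln(0.106/0.0950)/(2πk) = 0.1096/(2π·108) = 1.615×10^-4 m·K/W
  R'_phenolic foam = ln(0.163/0.106)/(2πk) = 0.4303/(2π·0.0182) = 3.763 m·K/W
  R'_conv,out = 1/(2πr h) = 1/(2π·0.163·9.48) = 0.1030 m·K/W
ΣR = 1.615×10^-4 + 3.763 + 0.1030 = 3.866 m·K/W
Q' = ΔT/ΣR = (112 °C − 4.23 °C)/3.866 = 27.9 W/m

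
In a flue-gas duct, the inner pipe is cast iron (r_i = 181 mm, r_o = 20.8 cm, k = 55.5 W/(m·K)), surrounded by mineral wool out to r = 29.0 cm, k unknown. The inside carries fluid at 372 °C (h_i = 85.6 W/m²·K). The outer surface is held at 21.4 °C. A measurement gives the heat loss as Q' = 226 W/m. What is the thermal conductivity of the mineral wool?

k = 0.0343 W/m·K

ΣR = ΔT/Q' = |372 − 21.4|/226 = 1.551 m·K/W
Known resistances:
  R'_conv,in = 1/(2πr h) = 1/(2π·0.181·85.6) = 0.01027 m·K/W
  R'_cast iron = ln(0.208/0.181)/(2πk) = 0.1390/(2π·55.5) = 3.987×10^-4 m·K/W
R_mineral wool = ΣR − ΣR_known = 1.551 − 0.01067 = 1.540 m·K/W
ln(r₂/r₁)/(2πk) = 1.540 ⇒ k = 0.3323/(2π·1.540) = 0.0343 W/m·K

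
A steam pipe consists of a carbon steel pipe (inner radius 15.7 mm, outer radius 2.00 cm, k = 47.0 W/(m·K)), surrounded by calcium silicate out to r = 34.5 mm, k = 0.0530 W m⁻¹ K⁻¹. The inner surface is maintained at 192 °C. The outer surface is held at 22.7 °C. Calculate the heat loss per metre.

Q' = 103 W/m

Treat each layer as a resistance in series:
  R'_carbon steel = ln(0.0200/0.0157)/(2πk) = 0.2421/(2π·47.0) = 8.197×10^-4 m·K/W
  R'_calcium silicate = ln(0.0345/0.0200)/(2πk) = 0.5452/(2π·0.0530) = 1.637 m·K/W
ΣR = 8.197×10^-4 + 1.637 = 1.638 m·K/W
Q' = ΔT/ΣR = (192 °C − 22.7 °C)/1.638 = 103 W/m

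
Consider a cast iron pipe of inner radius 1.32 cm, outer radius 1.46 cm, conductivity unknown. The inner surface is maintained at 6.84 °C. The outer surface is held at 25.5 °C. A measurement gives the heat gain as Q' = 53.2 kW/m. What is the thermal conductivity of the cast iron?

k = 45.7 W/m·K

ΣR = ΔT/Q' = |6.84 − 25.5|/53200 = 3.508×10^-4 m·K/W
ln(r₂/r₁)/(2πk) = 3.508×10^-4 ⇒ k = 0.1008/(2π·3.508×10^-4) = 45.7 W/m·K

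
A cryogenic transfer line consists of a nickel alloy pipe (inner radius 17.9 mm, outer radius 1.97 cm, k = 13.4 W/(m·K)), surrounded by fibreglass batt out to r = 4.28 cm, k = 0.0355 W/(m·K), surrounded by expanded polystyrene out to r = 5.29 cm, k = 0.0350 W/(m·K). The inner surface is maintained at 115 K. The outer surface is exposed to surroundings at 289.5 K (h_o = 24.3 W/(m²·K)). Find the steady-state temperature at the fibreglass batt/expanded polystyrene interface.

T = 248.0 K

Resistance network (inner→outer):
  R'_nickel alloy = ln(0.0197/0.0179)/(2πk) = 0.09582/(2π·13.4) = 0.001138 m·K/W
  R'_fibreglass batt = ln(0.0428/0.0197)/(2πk) = 0.7759/(2π·0.0355) = 3.479 m·K/W
  R'_expanded polystyrene = ln(0.0529/0.0428)/(2πk) = 0.2119/(2π·0.0350) = 0.9634 m·K/W
  R'_conv,out = 1/(2πr h) = 1/(2π·0.0529·24.3) = 0.1238 m·K/W
ΣR = 0.001138 + 3.479 + 0.9634 + 0.1238 = 4.567 m·K/W
Q' = ΔT/ΣR = (115 K − 289.5 K)/4.567 = -38.21 W/m
From the inner boundary to the fibreglass batt/expanded polystyrene interface, ΣR_partial = 3.480 m·K/W.
T_interface = T_in − Q'·ΣR_partial = 115 K − (-38.21)(3.480) = 248.0 K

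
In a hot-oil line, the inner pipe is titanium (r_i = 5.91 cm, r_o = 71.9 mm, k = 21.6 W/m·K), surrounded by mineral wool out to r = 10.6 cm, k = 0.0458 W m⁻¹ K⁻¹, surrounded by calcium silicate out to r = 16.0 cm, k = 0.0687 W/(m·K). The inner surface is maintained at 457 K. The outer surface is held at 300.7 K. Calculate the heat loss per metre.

Resistance network (inner→outer):
  R'_titanium = ln(0.0719/0.0591)/(2πk) = 0.1960/(2π·21.6) = 0.001445 m·K/W
  R'_mineral wool = ln(0.106/0.0719)/(2πk) = 0.3882/(2π·0.0458) = 1.349 m·K/W
  R'_calcium silicate = ln(0.160/0.106)/(2πk) = 0.4117/(2π·0.0687) = 0.9539 m·K/W
ΣR = 0.001445 + 1.349 + 0.9539 = 2.304 m·K/W
Q' = ΔT/ΣR = (457 K − 300.7 K)/2.304 = 67.8 W/m

Q' = 67.8 W/m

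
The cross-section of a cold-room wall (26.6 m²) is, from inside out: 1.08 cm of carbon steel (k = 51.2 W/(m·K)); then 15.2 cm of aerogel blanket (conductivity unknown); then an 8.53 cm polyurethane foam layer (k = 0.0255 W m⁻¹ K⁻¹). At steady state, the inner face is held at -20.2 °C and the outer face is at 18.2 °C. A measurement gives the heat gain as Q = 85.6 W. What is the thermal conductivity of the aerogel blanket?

k = 0.0177 W/m·K

ΣR = ΔT/Q = |-20.2 − 18.2|/85.6 = 0.4486 K/W
Known resistances:
  R_carbon steel = L/(kA) = 0.0108/(51.2·26.6) = 7.930×10^-6 K/W
  R_polyurethane foam = L/(kA) = 0.0853/(0.0255·26.6) = 0.1258 K/W
R_aerogel blanket = ΣR − ΣR_known = 0.4486 − 0.1258 = 0.3228 K/W
L/(kA) = 0.3228 ⇒ k = 0.152/(0.3228·26.6) = 0.0177 W/m·K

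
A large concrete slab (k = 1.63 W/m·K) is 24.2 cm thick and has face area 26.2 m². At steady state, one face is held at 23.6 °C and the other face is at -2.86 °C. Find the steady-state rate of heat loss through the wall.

Q = kA·ΔT/L = 1.63 × 26.2 × |23.6 °C − -2.86 °C| / 0.242 = 4670 W

Q = 4.67 kW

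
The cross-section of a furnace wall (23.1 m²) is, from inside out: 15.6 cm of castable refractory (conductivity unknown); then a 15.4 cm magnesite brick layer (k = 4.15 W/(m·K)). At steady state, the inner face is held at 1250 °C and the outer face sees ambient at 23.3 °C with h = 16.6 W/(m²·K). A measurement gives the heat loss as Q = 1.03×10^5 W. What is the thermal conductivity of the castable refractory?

ΣR = ΔT/Q = |1250 − 23.3|/1.03×10^5 = 0.01191 K/W
Known resistances:
  R_magnesite brick = L/(kA) = 0.154/(4.15·23.1) = 0.001606 K/W
  R_conv,out = 1/(hA) = 1/(16.6·23.1) = 0.002608 K/W
R_castable refractory = ΣR − ΣR_known = 0.01191 − 0.004214 = 0.007696 K/W
L/(kA) = 0.007696 ⇒ k = 0.156/(0.007696·23.1) = 0.878 W/m·K

k = 0.878 W/m·K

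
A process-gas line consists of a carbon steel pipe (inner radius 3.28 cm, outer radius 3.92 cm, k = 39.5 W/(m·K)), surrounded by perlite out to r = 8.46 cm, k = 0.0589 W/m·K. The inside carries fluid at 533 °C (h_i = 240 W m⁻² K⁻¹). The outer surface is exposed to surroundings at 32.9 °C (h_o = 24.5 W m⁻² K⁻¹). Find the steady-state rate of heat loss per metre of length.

Q' = 230 W/m

Resistance network (inner→outer):
  R'_conv,in = 1/(2πr h) = 1/(2π·0.0328·240) = 0.02022 m·K/W
  R'_carbon steel = ln(0.0392/0.0328)/(2πk) = 0.1782/(2π·39.5) = 7.182×10^-4 m·K/W
  R'_perlite = ln(0.0846/0.0392)/(2πk) = 0.7693/(2π·0.0589) = 2.079 m·K/W
  R'_conv,out = 1/(2πr h) = 1/(2π·0.0846·24.5) = 0.07679 m·K/W
ΣR = 0.02022 + 7.182×10^-4 + 2.079 + 0.07679 = 2.177 m·K/W
Q' = ΔT/ΣR = (533 °C − 32.9 °C)/2.177 = 230 W/m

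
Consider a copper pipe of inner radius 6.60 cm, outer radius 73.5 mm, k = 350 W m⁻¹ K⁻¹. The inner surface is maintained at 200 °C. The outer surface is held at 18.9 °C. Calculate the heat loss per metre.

Q' = 3700 kW/m

Q' = 2πk·ΔT/ln(r₂/r₁) = 2π × 350 × 181.1 / ln(0.0735/0.0660) = 3.70×10^6 W/m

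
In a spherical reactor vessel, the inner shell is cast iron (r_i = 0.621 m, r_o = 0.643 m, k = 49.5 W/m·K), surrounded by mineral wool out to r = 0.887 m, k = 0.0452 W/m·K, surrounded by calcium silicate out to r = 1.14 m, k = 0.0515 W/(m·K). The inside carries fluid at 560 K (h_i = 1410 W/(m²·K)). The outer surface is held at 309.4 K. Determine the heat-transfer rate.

Q = 220 W

Treat each layer as a resistance in series:
  R_conv,in = 1/(4πr²h) = 1/(4π·0.621²·1410) = 1.463×10^-4 K/W
  R_cast iron = (1/0.621 − 1/0.643)/(4πk) = 0.05510/(4π·49.5) = 8.857×10^-5 K/W
  R_mineral wool = (1/0.643 − 1/0.887)/(4πk) = 0.4278/(4π·0.0452) = 0.7532 K/W
  R_calcium silicate = (1/0.887 − 1/1.14)/(4πk) = 0.2502/(4π·0.0515) = 0.3866 K/W
ΣR = 1.463×10^-4 + 8.857×10^-5 + 0.7532 + 0.3866 = 1.140 K/W
Q = ΔT/ΣR = (560 K − 309.4 K)/1.140 = 220 W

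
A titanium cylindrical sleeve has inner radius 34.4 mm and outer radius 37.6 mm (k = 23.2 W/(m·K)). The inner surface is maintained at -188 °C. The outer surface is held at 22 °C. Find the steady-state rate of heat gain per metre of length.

Q' = 344 kW/m

Q' = 2πk·ΔT/ln(r₂/r₁) = 2π × 23.2 × 210 / ln(0.0376/0.0344) = 3.44×10^5 W/m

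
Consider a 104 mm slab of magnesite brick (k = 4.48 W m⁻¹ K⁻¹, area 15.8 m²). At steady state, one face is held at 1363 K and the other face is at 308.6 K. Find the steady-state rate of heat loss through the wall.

Q = 718 kW

Q = kA·ΔT/L = 4.48 × 15.8 × |1363 K − 308.6 K| / 0.104 = 7.18×10^5 W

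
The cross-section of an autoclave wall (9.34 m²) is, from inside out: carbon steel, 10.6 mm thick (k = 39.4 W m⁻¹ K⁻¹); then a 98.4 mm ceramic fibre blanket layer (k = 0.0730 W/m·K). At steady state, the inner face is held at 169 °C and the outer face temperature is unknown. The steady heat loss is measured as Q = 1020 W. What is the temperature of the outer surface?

T_out = 21.8 °C

Sum the resistances:
  R_carbon steel = L/(kA) = 0.0106/(39.4·9.34) = 2.880×10^-5 K/W
  R_ceramic fibre blanket = L/(kA) = 0.0984/(0.0730·9.34) = 0.1443 K/W
ΣR = 0.1443 K/W
ΔT = Q·ΣR = 1020 × 0.1443 = 147.2 K
Heat flows outward, so T_out = T_in − ΔT = 169 − 147.2 = 21.8 °C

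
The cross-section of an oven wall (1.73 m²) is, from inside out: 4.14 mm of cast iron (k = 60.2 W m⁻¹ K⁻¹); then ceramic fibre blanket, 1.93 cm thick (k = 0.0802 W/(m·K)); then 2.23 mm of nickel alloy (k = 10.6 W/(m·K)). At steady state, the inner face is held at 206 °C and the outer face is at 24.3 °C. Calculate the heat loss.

Series thermal resistances, inner to outer:
  R_cast iron = L/(kA) = 0.00414/(60.2·1.73) = 3.975×10^-5 K/W
  R_ceramic fibre blanket = L/(kA) = 0.0193/(0.0802·1.73) = 0.1391 K/W
  R_nickel alloy = L/(kA) = 0.00223/(10.6·1.73) = 1.216×10^-4 K/W
ΣR = 3.975×10^-5 + 0.1391 + 1.216×10^-4 = 0.1393 K/W
Q = ΔT/ΣR = (206 °C − 24.3 °C)/0.1393 = 1300 W

Q = 1300 W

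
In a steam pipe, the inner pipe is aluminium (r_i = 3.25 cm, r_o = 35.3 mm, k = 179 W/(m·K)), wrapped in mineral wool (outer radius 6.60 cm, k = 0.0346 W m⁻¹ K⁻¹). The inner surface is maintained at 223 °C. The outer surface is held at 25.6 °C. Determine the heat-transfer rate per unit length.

Q' = 68.6 W/m

Series thermal resistances, inner to outer:
  R'_aluminium = ln(0.0353/0.0325)/(2πk) = 0.08264/(2π·179) = 7.348×10^-5 m·K/W
  R'_mineral wool = ln(0.0660/0.0353)/(2πk) = 0.6258/(2π·0.0346) = 2.878 m·K/W
ΣR = 7.348×10^-5 + 2.878 = 2.878 m·K/W
Q' = ΔT/ΣR = (223 °C − 25.6 °C)/2.878 = 68.6 W/m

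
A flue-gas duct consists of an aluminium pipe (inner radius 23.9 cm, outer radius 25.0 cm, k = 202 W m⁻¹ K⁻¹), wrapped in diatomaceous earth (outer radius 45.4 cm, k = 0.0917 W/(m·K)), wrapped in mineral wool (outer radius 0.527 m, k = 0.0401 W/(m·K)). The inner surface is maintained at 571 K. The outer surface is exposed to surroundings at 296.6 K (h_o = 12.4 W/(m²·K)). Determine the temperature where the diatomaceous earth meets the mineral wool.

T = 399 K

Series thermal resistances, inner to outer:
  R'_aluminium = ln(0.250/0.239)/(2πk) = 0.04500/(2π·202) = 3.545×10^-5 m·K/W
  R'_diatomaceous earth = ln(0.454/0.250)/(2πk) = 0.5966/(2π·0.0917) = 1.036 m·K/W
  R'_mineral wool = ln(0.527/0.454)/(2πk) = 0.1491/(2π·0.0401) = 0.5918 m·K/W
  R'_conv,out = 1/(2πr h) = 1/(2π·0.527·12.4) = 0.02435 m·K/W
ΣR = 3.545×10^-5 + 1.036 + 0.5918 + 0.02435 = 1.652 m·K/W
Q' = ΔT/ΣR = (571 K − 296.6 K)/1.652 = 166.1 W/m
From the inner boundary to the diatomaceous earth/mineral wool interface, ΣR_partial = 1.036 m·K/W.
T_interface = T_in − Q'·ΣR_partial = 571 K − (166.1)(1.036) = 399 K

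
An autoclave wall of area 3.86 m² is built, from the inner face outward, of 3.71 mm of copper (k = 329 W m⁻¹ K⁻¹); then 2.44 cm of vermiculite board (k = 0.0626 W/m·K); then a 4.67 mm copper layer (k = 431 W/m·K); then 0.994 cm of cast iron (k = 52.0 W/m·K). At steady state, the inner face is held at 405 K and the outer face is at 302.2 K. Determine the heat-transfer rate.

Series thermal resistances, inner to outer:
  R_copper = L/(kA) = 0.00371/(329·3.86) = 2.921×10^-6 K/W
  R_vermiculite board = L/(kA) = 0.0244/(0.0626·3.86) = 0.1010 K/W
  R_copper = L/(kA) = 0.00467/(431·3.86) = 2.807×10^-6 K/W
  R_cast iron = L/(kA) = 0.00994/(52.0·3.86) = 4.952×10^-5 K/W
ΣR = 2.921×10^-6 + 0.1010 + 2.807×10^-6 + 4.952×10^-5 = 0.1011 K/W
Q = ΔT/ΣR = (405 K − 302.2 K)/0.1011 = 1020 W

Q = 1020 W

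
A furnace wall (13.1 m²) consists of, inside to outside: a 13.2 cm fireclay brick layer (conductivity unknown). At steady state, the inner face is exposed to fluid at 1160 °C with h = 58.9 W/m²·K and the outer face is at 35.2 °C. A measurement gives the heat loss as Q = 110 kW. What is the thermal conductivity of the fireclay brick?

k = 1.13 W/m·K

ΣR = ΔT/Q = |1160 − 35.2|/1.10×10^5 = 0.01023 K/W
Known resistances:
  R_conv,in = 1/(hA) = 1/(58.9·13.1) = 0.001296 K/W
R_fireclay brick = ΣR − ΣR_known = 0.01023 − 0.001296 = 0.008934 K/W
L/(kA) = 0.008934 ⇒ k = 0.132/(0.008934·13.1) = 1.13 W/m·K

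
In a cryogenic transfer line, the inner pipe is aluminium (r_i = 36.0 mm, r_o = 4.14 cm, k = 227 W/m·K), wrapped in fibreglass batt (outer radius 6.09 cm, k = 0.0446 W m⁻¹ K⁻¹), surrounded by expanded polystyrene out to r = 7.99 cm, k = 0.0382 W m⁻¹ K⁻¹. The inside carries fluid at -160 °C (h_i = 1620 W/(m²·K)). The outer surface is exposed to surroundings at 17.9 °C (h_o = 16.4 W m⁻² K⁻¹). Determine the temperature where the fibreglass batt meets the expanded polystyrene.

T = -66.7 °C

Series thermal resistances, inner to outer:
  R'_conv,in = 1/(2πr h) = 1/(2π·0.0360·1620) = 0.002729 m·K/W
  R'_aluminium = ln(0.0414/0.0360)/(2πk) = 0.1398/(2π·227) = 9.799×10^-5 m·K/W
  R'_fibreglass batt = ln(0.0609/0.0414)/(2πk) = 0.3860/(2π·0.0446) = 1.377 m·K/W
  R'_expanded polystyrene = ln(0.0799/0.0609)/(2πk) = 0.2715/(2π·0.0382) = 1.131 m·K/W
  R'_conv,out = 1/(2πr h) = 1/(2π·0.0799·16.4) = 0.1215 m·K/W
ΣR = 0.002729 + 9.799×10^-5 + 1.377 + 1.131 + 0.1215 = 2.632 m·K/W
Q' = ΔT/ΣR = (-160 °C − 17.9 °C)/2.632 = -67.59 W/m
From the inner boundary to the fibreglass batt/expanded polystyrene interface, ΣR_partial = 1.380 m·K/W.
T_interface = T_in − Q'·ΣR_partial = -160 °C − (-67.59)(1.380) = -66.7 °C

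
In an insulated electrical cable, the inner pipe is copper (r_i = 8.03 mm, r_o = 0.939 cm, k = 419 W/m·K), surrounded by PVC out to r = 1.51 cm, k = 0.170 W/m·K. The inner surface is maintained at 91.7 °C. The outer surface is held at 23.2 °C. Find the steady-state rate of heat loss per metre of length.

Q' = 154 W/m

Series thermal resistances, inner to outer:
  R'_copper = ln(0.00939/0.00803)/(2πk) = 0.1565/(2π·419) = 5.943×10^-5 m·K/W
  R'_PVC = ln(0.0151/0.00939)/(2πk) = 0.4750/(2π·0.170) = 0.4447 m·K/W
ΣR = 5.943×10^-5 + 0.4447 = 0.4448 m·K/W
Q' = ΔT/ΣR = (91.7 °C − 23.2 °C)/0.4448 = 154 W/m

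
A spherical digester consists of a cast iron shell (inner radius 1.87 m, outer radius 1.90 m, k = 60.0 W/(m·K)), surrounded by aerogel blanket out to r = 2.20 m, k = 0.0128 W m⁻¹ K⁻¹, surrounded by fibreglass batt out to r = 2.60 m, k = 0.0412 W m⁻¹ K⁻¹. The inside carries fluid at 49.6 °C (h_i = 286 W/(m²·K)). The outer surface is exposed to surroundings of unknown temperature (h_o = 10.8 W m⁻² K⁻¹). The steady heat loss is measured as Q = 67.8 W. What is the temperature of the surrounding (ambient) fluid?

Series resistances:
  R_conv,in = 1/(4πr²h) = 1/(4π·1.87²·286) = 7.957×10^-5 K/W
  R_cast iron = (1/1.87 − 1/1.90)/(4πk) = 0.008444/(4π·60.0) = 1.120×10^-5 K/W
  R_aerogel blanket = (1/1.90 − 1/2.20)/(4πk) = 0.07177/(4π·0.0128) = 0.4462 K/W
  R_fibreglass batt = (1/2.20 − 1/2.60)/(4πk) = 0.06993/(4π·0.0412) = 0.1351 K/W
  R_conv,out = 1/(4πr²h) = 1/(4π·2.60²·10.8) = 0.001090 K/W
ΣR = 0.5824 K/W
ΔT = Q·ΣR = 67.8 × 0.5824 = 39.49 K
Heat flows outward, so T_out = T_in − ΔT = 49.6 − 39.49 = 10.1 °C

T_out = 10.1 °C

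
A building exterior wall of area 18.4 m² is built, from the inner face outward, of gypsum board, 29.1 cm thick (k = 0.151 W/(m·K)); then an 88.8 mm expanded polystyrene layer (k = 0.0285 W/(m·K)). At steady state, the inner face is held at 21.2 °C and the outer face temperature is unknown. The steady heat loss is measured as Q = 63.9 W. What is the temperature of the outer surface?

Series resistances:
  R_gypsum board = L/(kA) = 0.291/(0.151·18.4) = 0.1047 K/W
  R_expanded polystyrene = L/(kA) = 0.0888/(0.0285·18.4) = 0.1693 K/W
ΣR = 0.2741 K/W
ΔT = Q·ΣR = 63.9 × 0.2741 = 17.51 K
Heat flows outward, so T_out = T_in − ΔT = 21.2 − 17.51 = 3.69 °C

T_out = 3.69 °C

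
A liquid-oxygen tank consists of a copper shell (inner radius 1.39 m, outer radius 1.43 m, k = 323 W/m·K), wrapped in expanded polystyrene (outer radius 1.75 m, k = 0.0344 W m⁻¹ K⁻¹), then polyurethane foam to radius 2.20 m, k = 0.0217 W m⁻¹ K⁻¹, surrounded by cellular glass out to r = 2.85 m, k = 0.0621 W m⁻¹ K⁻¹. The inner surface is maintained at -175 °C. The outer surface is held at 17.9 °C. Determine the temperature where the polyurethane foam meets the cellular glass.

Treat each layer as a resistance in series:
  R_copper = (1/1.39 − 1/1.43)/(4πk) = 0.02012/(4π·323) = 4.958×10^-6 K/W
  R_expanded polystyrene = (1/1.43 − 1/1.75)/(4πk) = 0.1279/(4π·0.0344) = 0.2958 K/W
  R_polyurethane foam = (1/1.75 − 1/2.20)/(4πk) = 0.1169/(4π·0.0217) = 0.4286 K/W
  R_cellular glass = (1/2.20 − 1/2.85)/(4πk) = 0.1037/(4π·0.0621) = 0.1328 K/W
ΣR = 4.958×10^-6 + 0.2958 + 0.4286 + 0.1328 = 0.8572 K/W
Q = ΔT/ΣR = (-175 °C − 17.9 °C)/0.8572 = -225.0 W
From the inner boundary to the polyurethane foam/cellular glass interface, ΣR_partial = 0.7244 K/W.
T_interface = T_in − Q·ΣR_partial = -175 °C − (-225.0)(0.7244) = -12.0 °C

T = -12.0 °C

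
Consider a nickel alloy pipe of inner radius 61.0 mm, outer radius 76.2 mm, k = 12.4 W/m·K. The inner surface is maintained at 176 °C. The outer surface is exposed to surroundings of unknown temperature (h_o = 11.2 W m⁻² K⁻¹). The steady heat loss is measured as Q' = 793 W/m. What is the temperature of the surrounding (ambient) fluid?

Sum the resistances:
  R'_nickel alloy = ln(0.0762/0.0610)/(2πk) = 0.2225/(2π·12.4) = 0.002856 m·K/W
  R'_conv,out = 1/(2πr h) = 1/(2π·0.0762·11.2) = 0.1865 m·K/W
ΣR = 0.1893 m·K/W
ΔT = Q'·ΣR = 793 × 0.1893 = 150.1 K
Heat flows outward, so T_out = T_in − ΔT = 176 − 150.1 = 25.9 °C

T_out = 25.9 °C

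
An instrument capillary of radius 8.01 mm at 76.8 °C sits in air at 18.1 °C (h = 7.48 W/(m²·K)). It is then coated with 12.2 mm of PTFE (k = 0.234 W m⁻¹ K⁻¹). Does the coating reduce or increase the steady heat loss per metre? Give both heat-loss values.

increases: 22.1 → 34.9 W/m

Critical radius for a cylinder: r_cr = k/h = 0.0313 m = 3.13 cm.
Outer radius after coating: r₂ = 0.00801 + 0.0122 = 0.02021 m.
Since r₁ < r_cr and r₂ ≤ r_cr, the coating moves toward the maximum at r_cr — heat loss rises.
Bare: R = 1/(2πr₁h) = 2.656 m·K/W; Q = 58.7/2.656 = 22.1 W/m.
Coated: R = R_cond + R_conv = 1.682 m·K/W; Q = 58.7/1.682 = 34.9 W/m.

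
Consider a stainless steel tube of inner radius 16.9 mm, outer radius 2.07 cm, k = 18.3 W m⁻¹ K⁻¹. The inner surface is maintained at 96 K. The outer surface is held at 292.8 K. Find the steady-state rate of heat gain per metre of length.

Q' = 2πk·ΔT/ln(r₂/r₁) = 2π × 18.3 × 196.8 / ln(0.0207/0.0169) = 1.12×10^5 W/m

Q' = 112 kW/m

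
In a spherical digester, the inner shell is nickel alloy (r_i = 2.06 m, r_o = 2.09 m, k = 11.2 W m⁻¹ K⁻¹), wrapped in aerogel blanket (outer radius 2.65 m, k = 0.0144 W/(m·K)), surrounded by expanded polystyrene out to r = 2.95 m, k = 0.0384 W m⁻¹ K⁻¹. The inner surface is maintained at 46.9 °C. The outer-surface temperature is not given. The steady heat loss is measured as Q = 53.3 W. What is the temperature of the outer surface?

T_out = 12.9 °C

Sum the resistances:
  R_nickel alloy = (1/2.06 − 1/2.09)/(4πk) = 0.006968/(4π·11.2) = 4.951×10^-5 K/W
  R_aerogel blanket = (1/2.09 − 1/2.65)/(4πk) = 0.1011/(4π·0.0144) = 0.5588 K/W
  R_expanded polystyrene = (1/2.65 − 1/2.95)/(4πk) = 0.03838/(4π·0.0384) = 0.07953 K/W
ΣR = 0.6383 K/W
ΔT = Q·ΣR = 53.3 × 0.6383 = 34.02 K
Heat flows outward, so T_out = T_in − ΔT = 46.9 − 34.02 = 12.9 °C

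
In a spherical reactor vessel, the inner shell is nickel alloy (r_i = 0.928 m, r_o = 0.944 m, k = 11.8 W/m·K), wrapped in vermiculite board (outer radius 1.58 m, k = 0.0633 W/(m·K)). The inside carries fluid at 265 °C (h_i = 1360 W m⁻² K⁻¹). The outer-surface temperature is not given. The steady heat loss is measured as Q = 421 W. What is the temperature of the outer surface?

T_out = 39.2 °C

Series resistances:
  R_conv,in = 1/(4πr²h) = 1/(4π·0.928²·1360) = 6.794×10^-5 K/W
  R_nickel alloy = (1/0.928 − 1/0.944)/(4πk) = 0.01826/(4π·11.8) = 1.232×10^-4 K/W
  R_vermiculite board = (1/0.944 − 1/1.58)/(4πk) = 0.4264/(4π·0.0633) = 0.5361 K/W
ΣR = 0.5363 K/W
ΔT = Q·ΣR = 421 × 0.5363 = 225.8 K
Heat flows outward, so T_out = T_in − ΔT = 265 − 225.8 = 39.2 °C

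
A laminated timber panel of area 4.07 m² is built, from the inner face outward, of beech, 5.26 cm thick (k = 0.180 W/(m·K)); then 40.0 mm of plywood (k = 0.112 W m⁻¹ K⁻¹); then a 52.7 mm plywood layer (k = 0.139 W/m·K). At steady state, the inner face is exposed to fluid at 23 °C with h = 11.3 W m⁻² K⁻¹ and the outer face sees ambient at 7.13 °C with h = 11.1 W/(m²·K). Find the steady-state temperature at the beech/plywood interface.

T = 18.0 °C

Treat each layer as a resistance in series:
  R_conv,in = 1/(hA) = 1/(11.3·4.07) = 0.02174 K/W
  R_beech = L/(kA) = 0.0526/(0.180·4.07) = 0.07180 K/W
  R_plywood = L/(kA) = 0.0400/(0.112·4.07) = 0.08775 K/W
  R_plywood = L/(kA) = 0.0527/(0.139·4.07) = 0.09315 K/W
  R_conv,out = 1/(hA) = 1/(11.1·4.07) = 0.02214 K/W
ΣR = 0.02174 + 0.07180 + 0.08775 + 0.09315 + 0.02214 = 0.2966 K/W
Q = ΔT/ΣR = (23 °C − 7.13 °C)/0.2966 = 53.51 W
From the inner boundary to the beech/plywood interface, ΣR_partial = 0.09354 K/W.
T_interface = T_in − Q·ΣR_partial = 23 °C − (53.51)(0.09354) = 18.0 °C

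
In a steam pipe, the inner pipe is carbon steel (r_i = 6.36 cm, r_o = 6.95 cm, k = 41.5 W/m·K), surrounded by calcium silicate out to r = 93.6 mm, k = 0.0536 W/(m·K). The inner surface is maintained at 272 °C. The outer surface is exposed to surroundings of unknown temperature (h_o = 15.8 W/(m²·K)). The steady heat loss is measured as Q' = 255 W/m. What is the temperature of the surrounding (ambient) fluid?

T_out = 19.1 °C

Sum the resistances:
  R'_carbon steel = ln(0.0695/0.0636)/(2πk) = 0.08871/(2π·41.5) = 3.402×10^-4 m·K/W
  R'_calcium silicate = ln(0.0936/0.0695)/(2πk) = 0.2977/(2π·0.0536) = 0.8840 m·K/W
  R'_conv,out = 1/(2πr h) = 1/(2π·0.0936·15.8) = 0.1076 m·K/W
ΣR = 0.9919 m·K/W
ΔT = Q'·ΣR = 255 × 0.9919 = 252.9 K
Heat flows outward, so T_out = T_in − ΔT = 272 − 252.9 = 19.1 °C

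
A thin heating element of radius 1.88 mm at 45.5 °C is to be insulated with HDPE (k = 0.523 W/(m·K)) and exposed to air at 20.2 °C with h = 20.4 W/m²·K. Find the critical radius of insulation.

For a cylinder, r_cr = k_ins/h = 0.523/20.4 = 0.0256 m = 2.56 cm

r_cr = 2.56 cm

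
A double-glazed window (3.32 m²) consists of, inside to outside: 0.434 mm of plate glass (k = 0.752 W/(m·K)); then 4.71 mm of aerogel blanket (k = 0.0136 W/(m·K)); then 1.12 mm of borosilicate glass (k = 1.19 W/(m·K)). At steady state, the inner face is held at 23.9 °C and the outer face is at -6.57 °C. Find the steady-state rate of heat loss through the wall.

Q = 291 W

Series thermal resistances, inner to outer:
  R_plate glass = L/(kA) = 4.34×10^-4/(0.752·3.32) = 1.738×10^-4 K/W
  R_aerogel blanket = L/(kA) = 0.00471/(0.0136·3.32) = 0.1043 K/W
  R_borosilicate glass = L/(kA) = 0.00112/(1.19·3.32) = 2.835×10^-4 K/W
ΣR = 1.738×10^-4 + 0.1043 + 2.835×10^-4 = 0.1048 K/W
Q = ΔT/ΣR = (23.9 °C − -6.57 °C)/0.1048 = 291 W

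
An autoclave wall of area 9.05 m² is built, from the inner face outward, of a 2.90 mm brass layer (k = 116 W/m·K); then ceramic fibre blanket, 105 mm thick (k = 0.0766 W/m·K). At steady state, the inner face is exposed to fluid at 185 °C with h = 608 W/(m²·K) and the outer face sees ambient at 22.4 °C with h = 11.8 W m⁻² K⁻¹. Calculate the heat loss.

Q = 1010 W

Series thermal resistances, inner to outer:
  R_conv,in = 1/(hA) = 1/(608·9.05) = 1.817×10^-4 K/W
  R_brass = L/(kA) = 0.00290/(116·9.05) = 2.762×10^-6 K/W
  R_ceramic fibre blanket = L/(kA) = 0.105/(0.0766·9.05) = 0.1515 K/W
  R_conv,out = 1/(hA) = 1/(11.8·9.05) = 0.009364 K/W
ΣR = 1.817×10^-4 + 2.762×10^-6 + 0.1515 + 0.009364 = 0.1610 K/W
Q = ΔT/ΣR = (185 °C − 22.4 °C)/0.1610 = 1010 W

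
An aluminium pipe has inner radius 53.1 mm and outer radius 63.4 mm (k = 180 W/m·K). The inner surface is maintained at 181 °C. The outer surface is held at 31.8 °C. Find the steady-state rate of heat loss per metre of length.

Q' = 2πk·ΔT/ln(r₂/r₁) = 2π × 180 × 149.2 / ln(0.0634/0.0531) = 9.52×10^5 W/m

Q' = 9.52×10^5 W/m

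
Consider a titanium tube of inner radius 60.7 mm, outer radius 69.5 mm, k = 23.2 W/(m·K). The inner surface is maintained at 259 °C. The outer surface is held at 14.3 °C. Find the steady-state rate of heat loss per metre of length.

Q' = 2πk·ΔT/ln(r₂/r₁) = 2π × 23.2 × 244.7 / ln(0.0695/0.0607) = 2.63×10^5 W/m

Q' = 263 kW/m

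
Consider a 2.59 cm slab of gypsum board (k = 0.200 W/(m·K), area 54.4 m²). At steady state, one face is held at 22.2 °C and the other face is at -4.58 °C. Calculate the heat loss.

Q = kA·ΔT/L = 0.200 × 54.4 × |22.2 °C − -4.58 °C| / 0.0259 = 11200 W

Q = 11200 W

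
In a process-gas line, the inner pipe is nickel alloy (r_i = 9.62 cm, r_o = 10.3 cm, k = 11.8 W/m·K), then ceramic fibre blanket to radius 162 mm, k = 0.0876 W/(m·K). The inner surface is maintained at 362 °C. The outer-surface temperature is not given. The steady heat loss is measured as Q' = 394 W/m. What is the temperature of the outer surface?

T_out = 37.5 °C

Series resistances:
  R'_nickel alloy = ln(0.103/0.0962)/(2πk) = 0.06830/(2π·11.8) = 9.212×10^-4 m·K/W
  R'_ceramic fibre blanket = ln(0.162/0.103)/(2πk) = 0.4529/(2π·0.0876) = 0.8228 m·K/W
ΣR = 0.8237 m·K/W
ΔT = Q'·ΣR = 394 × 0.8237 = 324.5 K
Heat flows outward, so T_out = T_in − ΔT = 362 − 324.5 = 37.5 °C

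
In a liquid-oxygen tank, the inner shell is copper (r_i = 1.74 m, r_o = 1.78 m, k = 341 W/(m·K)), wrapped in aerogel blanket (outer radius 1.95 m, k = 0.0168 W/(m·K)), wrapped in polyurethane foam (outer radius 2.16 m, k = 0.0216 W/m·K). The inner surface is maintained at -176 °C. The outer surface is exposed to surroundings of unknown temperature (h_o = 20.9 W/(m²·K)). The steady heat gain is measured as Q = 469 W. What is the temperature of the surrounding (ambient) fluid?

T_out = 19.3 °C

Series resistances:
  R_copper = (1/1.74 − 1/1.78)/(4πk) = 0.01291/(4π·341) = 3.014×10^-6 K/W
  R_aerogel blanket = (1/1.78 − 1/1.95)/(4πk) = 0.04898/(4π·0.0168) = 0.2320 K/W
  R_polyurethane foam = (1/1.95 − 1/2.16)/(4πk) = 0.04986/(4π·0.0216) = 0.1837 K/W
  R_conv,out = 1/(4πr²h) = 1/(4π·2.16²·20.9) = 8.161×10^-4 K/W
ΣR = 0.4165 K/W
ΔT = Q·ΣR = 469 × 0.4165 = 195.3 K
Heat flows inward, so T_out = T_in + ΔT = -176 + 195.3 = 19.3 °C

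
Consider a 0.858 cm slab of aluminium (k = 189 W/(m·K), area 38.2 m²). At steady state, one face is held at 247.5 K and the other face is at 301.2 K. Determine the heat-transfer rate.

Q = kA·ΔT/L = 189 × 38.2 × |247.5 K − 301.2 K| / 0.00858 = 4.52×10^7 W

Q = 45200 kW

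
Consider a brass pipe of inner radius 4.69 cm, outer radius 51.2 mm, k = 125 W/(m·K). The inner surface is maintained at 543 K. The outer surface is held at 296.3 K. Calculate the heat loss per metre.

Q' = 2210 kW/m

Q' = 2πk·ΔT/ln(r₂/r₁) = 2π × 125 × 246.7 / ln(0.0512/0.0469) = 2.21×10^6 W/m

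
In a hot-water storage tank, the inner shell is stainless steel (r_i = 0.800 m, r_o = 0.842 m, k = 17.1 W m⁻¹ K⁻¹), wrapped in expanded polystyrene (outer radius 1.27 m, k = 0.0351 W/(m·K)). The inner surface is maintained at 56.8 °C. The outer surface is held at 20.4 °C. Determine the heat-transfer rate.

Series thermal resistances, inner to outer:
  R_stainless steel = (1/0.800 − 1/0.842)/(4πk) = 0.06235/(4π·17.1) = 2.902×10^-4 K/W
  R_expanded polystyrene = (1/0.842 − 1/1.27)/(4πk) = 0.4002/(4π·0.0351) = 0.9074 K/W
ΣR = 2.902×10^-4 + 0.9074 = 0.9077 K/W
Q = ΔT/ΣR = (56.8 °C − 20.4 °C)/0.9077 = 40.1 W

Q = 40.1 W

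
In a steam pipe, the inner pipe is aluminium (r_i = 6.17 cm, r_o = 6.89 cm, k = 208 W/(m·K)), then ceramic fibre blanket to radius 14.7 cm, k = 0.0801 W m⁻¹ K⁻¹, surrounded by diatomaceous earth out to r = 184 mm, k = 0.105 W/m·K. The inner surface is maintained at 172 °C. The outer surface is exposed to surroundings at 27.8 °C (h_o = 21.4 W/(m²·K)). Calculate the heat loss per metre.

Resistance network (inner→outer):
  R'_aluminium = ln(0.0689/0.0617)/(2πk) = 0.1104/(2π·208) = 8.445×10^-5 m·K/W
  R'_ceramic fibre blanket = ln(0.147/0.0689)/(2πk) = 0.7578/(2π·0.0801) = 1.506 m·K/W
  R'_diatomaceous earth = ln(0.184/0.147)/(2πk) = 0.2245/(2π·0.105) = 0.3403 m·K/W
  R'_conv,out = 1/(2πr h) = 1/(2π·0.184·21.4) = 0.04042 m·K/W
ΣR = 8.445×10^-5 + 1.506 + 0.3403 + 0.04042 = 1.887 m·K/W
Q' = ΔT/ΣR = (172 °C − 27.8 °C)/1.887 = 76.4 W/m

Q' = 76.4 W/m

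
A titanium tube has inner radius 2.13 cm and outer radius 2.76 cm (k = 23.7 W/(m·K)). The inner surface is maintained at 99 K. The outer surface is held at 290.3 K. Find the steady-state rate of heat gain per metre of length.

Q' = 110 kW/m

Q' = 2πk·ΔT/ln(r₂/r₁) = 2π × 23.7 × 191.3 / ln(0.0276/0.0213) = 1.10×10^5 W/m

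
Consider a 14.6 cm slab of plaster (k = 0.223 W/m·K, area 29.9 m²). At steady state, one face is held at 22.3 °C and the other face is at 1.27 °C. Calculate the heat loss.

Q = kA·ΔT/L = 0.223 × 29.9 × |22.3 °C − 1.27 °C| / 0.146 = 960 W

Q = 960 W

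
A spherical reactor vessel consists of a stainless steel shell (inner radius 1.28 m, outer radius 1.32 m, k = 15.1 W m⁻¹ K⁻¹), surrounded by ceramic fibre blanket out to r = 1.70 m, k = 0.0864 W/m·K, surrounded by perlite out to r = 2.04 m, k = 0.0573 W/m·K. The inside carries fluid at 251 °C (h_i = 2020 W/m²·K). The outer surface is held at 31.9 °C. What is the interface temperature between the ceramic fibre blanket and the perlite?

T = 134 °C

Resistance network (inner→outer):
  R_conv,in = 1/(4πr²h) = 1/(4π·1.28²·2020) = 2.404×10^-5 K/W
  R_stainless steel = (1/1.28 − 1/1.32)/(4πk) = 0.02367/(4π·15.1) = 1.248×10^-4 K/W
  R_ceramic fibre blanket = (1/1.32 − 1/1.70)/(4πk) = 0.1693/(4π·0.0864) = 0.1560 K/W
  R_perlite = (1/1.70 − 1/2.04)/(4πk) = 0.09804/(4π·0.0573) = 0.1362 K/W
ΣR = 2.404×10^-5 + 1.248×10^-4 + 0.1560 + 0.1362 = 0.2923 K/W
Q = ΔT/ΣR = (251 °C − 31.9 °C)/0.2923 = 749.6 W
From the inner boundary to the ceramic fibre blanket/perlite interface, ΣR_partial = 0.1561 K/W.
T_interface = T_in − Q·ΣR_partial = 251 °C − (749.6)(0.1561) = 134 °C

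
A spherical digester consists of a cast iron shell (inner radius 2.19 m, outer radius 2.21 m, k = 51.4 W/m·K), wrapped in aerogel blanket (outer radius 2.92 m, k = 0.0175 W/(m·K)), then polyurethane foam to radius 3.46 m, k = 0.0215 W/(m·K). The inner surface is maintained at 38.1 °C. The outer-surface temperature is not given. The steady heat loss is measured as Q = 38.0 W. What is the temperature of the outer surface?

T_out = 11.6 °C

Sum the resistances:
  R_cast iron = (1/2.19 − 1/2.21)/(4πk) = 0.004132/(4π·51.4) = 6.398×10^-6 K/W
  R_aerogel blanket = (1/2.21 − 1/2.92)/(4πk) = 0.1100/(4π·0.0175) = 0.5003 K/W
  R_polyurethane foam = (1/2.92 − 1/3.46)/(4πk) = 0.05345/(4π·0.0215) = 0.1978 K/W
ΣR = 0.6981 K/W
ΔT = Q·ΣR = 38.0 × 0.6981 = 26.53 K
Heat flows outward, so T_out = T_in − ΔT = 38.1 − 26.53 = 11.6 °C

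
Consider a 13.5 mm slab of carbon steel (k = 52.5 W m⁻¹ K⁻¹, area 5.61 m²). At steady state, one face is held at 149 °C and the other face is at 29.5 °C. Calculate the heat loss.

Q = kA·ΔT/L = 52.5 × 5.61 × |149 °C − 29.5 °C| / 0.0135 = 2.61×10^6 W

Q = 2.61×10^6 W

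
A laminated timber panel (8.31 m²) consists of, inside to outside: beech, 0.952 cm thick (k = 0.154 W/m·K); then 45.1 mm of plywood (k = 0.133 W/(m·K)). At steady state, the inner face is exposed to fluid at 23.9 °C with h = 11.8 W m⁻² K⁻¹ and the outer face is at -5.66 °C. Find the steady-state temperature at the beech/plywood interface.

T = 15.0 °C

Series thermal resistances, inner to outer:
  R_conv,in = 1/(hA) = 1/(11.8·8.31) = 0.01020 K/W
  R_beech = L/(kA) = 0.00952/(0.154·8.31) = 0.007439 K/W
  R_plywood = L/(kA) = 0.0451/(0.133·8.31) = 0.04081 K/W
ΣR = 0.01020 + 0.007439 + 0.04081 = 0.05845 K/W
Q = ΔT/ΣR = (23.9 °C − -5.66 °C)/0.05845 = 505.7 W
From the inner boundary to the beech/plywood interface, ΣR_partial = 0.01764 K/W.
T_interface = T_in − Q·ΣR_partial = 23.9 °C − (505.7)(0.01764) = 15.0 °C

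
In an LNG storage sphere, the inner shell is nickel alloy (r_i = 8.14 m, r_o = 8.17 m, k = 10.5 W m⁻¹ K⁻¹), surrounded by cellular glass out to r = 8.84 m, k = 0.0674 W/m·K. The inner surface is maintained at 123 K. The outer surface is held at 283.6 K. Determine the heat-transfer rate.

Series thermal resistances, inner to outer:
  R_nickel alloy = (1/8.14 − 1/8.17)/(4πk) = 4.511×10^-4/(4π·10.5) = 3.419×10^-6 K/W
  R_cellular glass = (1/8.17 − 1/8.84)/(4πk) = 0.009277/(4π·0.0674) = 0.01095 K/W
ΣR = 3.419×10^-6 + 0.01095 = 0.01095 K/W
Q = ΔT/ΣR = (123 K − 283.6 K)/0.01095 = -14700 W
(Negative Q ⇒ heat flows inward; heat gain = 14700 W.)

Q = 14.7 kW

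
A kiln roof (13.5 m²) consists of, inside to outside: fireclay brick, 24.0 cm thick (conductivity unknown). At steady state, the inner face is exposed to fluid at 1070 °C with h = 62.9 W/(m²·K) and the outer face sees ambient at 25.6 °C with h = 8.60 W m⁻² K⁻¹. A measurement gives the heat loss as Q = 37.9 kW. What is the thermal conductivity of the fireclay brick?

k = 1.00 W/m·K

ΣR = ΔT/Q = |1070 − 25.6|/37900 = 0.02756 K/W
Known resistances:
  R_conv,in = 1/(hA) = 1/(62.9·13.5) = 0.001178 K/W
  R_conv,out = 1/(hA) = 1/(8.60·13.5) = 0.008613 K/W
R_fireclay brick = ΣR − ΣR_known = 0.02756 − 0.009791 = 0.01777 K/W
L/(kA) = 0.01777 ⇒ k = 0.240/(0.01777·13.5) = 1.00 W/m·K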